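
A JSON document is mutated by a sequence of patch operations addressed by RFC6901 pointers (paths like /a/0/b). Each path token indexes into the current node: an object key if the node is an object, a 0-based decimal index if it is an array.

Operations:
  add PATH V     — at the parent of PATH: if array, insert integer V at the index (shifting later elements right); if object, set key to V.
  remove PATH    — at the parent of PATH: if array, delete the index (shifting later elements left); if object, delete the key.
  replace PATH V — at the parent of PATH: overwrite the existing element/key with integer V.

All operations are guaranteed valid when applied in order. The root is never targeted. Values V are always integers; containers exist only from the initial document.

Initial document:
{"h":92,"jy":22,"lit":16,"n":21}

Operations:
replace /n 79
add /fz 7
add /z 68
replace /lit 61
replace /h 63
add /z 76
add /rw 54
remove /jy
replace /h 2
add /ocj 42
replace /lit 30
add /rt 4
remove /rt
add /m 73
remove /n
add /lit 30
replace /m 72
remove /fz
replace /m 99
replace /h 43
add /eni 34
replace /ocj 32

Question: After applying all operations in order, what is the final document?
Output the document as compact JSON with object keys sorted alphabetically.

Answer: {"eni":34,"h":43,"lit":30,"m":99,"ocj":32,"rw":54,"z":76}

Derivation:
After op 1 (replace /n 79): {"h":92,"jy":22,"lit":16,"n":79}
After op 2 (add /fz 7): {"fz":7,"h":92,"jy":22,"lit":16,"n":79}
After op 3 (add /z 68): {"fz":7,"h":92,"jy":22,"lit":16,"n":79,"z":68}
After op 4 (replace /lit 61): {"fz":7,"h":92,"jy":22,"lit":61,"n":79,"z":68}
After op 5 (replace /h 63): {"fz":7,"h":63,"jy":22,"lit":61,"n":79,"z":68}
After op 6 (add /z 76): {"fz":7,"h":63,"jy":22,"lit":61,"n":79,"z":76}
After op 7 (add /rw 54): {"fz":7,"h":63,"jy":22,"lit":61,"n":79,"rw":54,"z":76}
After op 8 (remove /jy): {"fz":7,"h":63,"lit":61,"n":79,"rw":54,"z":76}
After op 9 (replace /h 2): {"fz":7,"h":2,"lit":61,"n":79,"rw":54,"z":76}
After op 10 (add /ocj 42): {"fz":7,"h":2,"lit":61,"n":79,"ocj":42,"rw":54,"z":76}
After op 11 (replace /lit 30): {"fz":7,"h":2,"lit":30,"n":79,"ocj":42,"rw":54,"z":76}
After op 12 (add /rt 4): {"fz":7,"h":2,"lit":30,"n":79,"ocj":42,"rt":4,"rw":54,"z":76}
After op 13 (remove /rt): {"fz":7,"h":2,"lit":30,"n":79,"ocj":42,"rw":54,"z":76}
After op 14 (add /m 73): {"fz":7,"h":2,"lit":30,"m":73,"n":79,"ocj":42,"rw":54,"z":76}
After op 15 (remove /n): {"fz":7,"h":2,"lit":30,"m":73,"ocj":42,"rw":54,"z":76}
After op 16 (add /lit 30): {"fz":7,"h":2,"lit":30,"m":73,"ocj":42,"rw":54,"z":76}
After op 17 (replace /m 72): {"fz":7,"h":2,"lit":30,"m":72,"ocj":42,"rw":54,"z":76}
After op 18 (remove /fz): {"h":2,"lit":30,"m":72,"ocj":42,"rw":54,"z":76}
After op 19 (replace /m 99): {"h":2,"lit":30,"m":99,"ocj":42,"rw":54,"z":76}
After op 20 (replace /h 43): {"h":43,"lit":30,"m":99,"ocj":42,"rw":54,"z":76}
After op 21 (add /eni 34): {"eni":34,"h":43,"lit":30,"m":99,"ocj":42,"rw":54,"z":76}
After op 22 (replace /ocj 32): {"eni":34,"h":43,"lit":30,"m":99,"ocj":32,"rw":54,"z":76}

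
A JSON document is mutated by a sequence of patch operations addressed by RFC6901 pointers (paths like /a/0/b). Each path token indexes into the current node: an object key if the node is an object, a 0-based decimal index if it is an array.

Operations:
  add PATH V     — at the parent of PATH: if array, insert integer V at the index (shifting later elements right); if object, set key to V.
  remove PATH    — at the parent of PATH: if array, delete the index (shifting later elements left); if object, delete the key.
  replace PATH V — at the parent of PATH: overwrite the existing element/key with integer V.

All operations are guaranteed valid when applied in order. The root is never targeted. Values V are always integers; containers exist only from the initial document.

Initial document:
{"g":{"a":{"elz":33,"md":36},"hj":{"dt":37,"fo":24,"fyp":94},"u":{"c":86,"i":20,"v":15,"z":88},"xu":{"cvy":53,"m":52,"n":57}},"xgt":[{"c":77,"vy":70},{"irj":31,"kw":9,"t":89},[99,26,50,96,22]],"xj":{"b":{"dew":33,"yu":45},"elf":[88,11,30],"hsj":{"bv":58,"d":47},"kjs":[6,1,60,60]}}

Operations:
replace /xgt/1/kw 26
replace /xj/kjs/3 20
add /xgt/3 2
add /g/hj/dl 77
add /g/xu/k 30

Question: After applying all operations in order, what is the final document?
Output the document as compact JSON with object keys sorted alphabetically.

After op 1 (replace /xgt/1/kw 26): {"g":{"a":{"elz":33,"md":36},"hj":{"dt":37,"fo":24,"fyp":94},"u":{"c":86,"i":20,"v":15,"z":88},"xu":{"cvy":53,"m":52,"n":57}},"xgt":[{"c":77,"vy":70},{"irj":31,"kw":26,"t":89},[99,26,50,96,22]],"xj":{"b":{"dew":33,"yu":45},"elf":[88,11,30],"hsj":{"bv":58,"d":47},"kjs":[6,1,60,60]}}
After op 2 (replace /xj/kjs/3 20): {"g":{"a":{"elz":33,"md":36},"hj":{"dt":37,"fo":24,"fyp":94},"u":{"c":86,"i":20,"v":15,"z":88},"xu":{"cvy":53,"m":52,"n":57}},"xgt":[{"c":77,"vy":70},{"irj":31,"kw":26,"t":89},[99,26,50,96,22]],"xj":{"b":{"dew":33,"yu":45},"elf":[88,11,30],"hsj":{"bv":58,"d":47},"kjs":[6,1,60,20]}}
After op 3 (add /xgt/3 2): {"g":{"a":{"elz":33,"md":36},"hj":{"dt":37,"fo":24,"fyp":94},"u":{"c":86,"i":20,"v":15,"z":88},"xu":{"cvy":53,"m":52,"n":57}},"xgt":[{"c":77,"vy":70},{"irj":31,"kw":26,"t":89},[99,26,50,96,22],2],"xj":{"b":{"dew":33,"yu":45},"elf":[88,11,30],"hsj":{"bv":58,"d":47},"kjs":[6,1,60,20]}}
After op 4 (add /g/hj/dl 77): {"g":{"a":{"elz":33,"md":36},"hj":{"dl":77,"dt":37,"fo":24,"fyp":94},"u":{"c":86,"i":20,"v":15,"z":88},"xu":{"cvy":53,"m":52,"n":57}},"xgt":[{"c":77,"vy":70},{"irj":31,"kw":26,"t":89},[99,26,50,96,22],2],"xj":{"b":{"dew":33,"yu":45},"elf":[88,11,30],"hsj":{"bv":58,"d":47},"kjs":[6,1,60,20]}}
After op 5 (add /g/xu/k 30): {"g":{"a":{"elz":33,"md":36},"hj":{"dl":77,"dt":37,"fo":24,"fyp":94},"u":{"c":86,"i":20,"v":15,"z":88},"xu":{"cvy":53,"k":30,"m":52,"n":57}},"xgt":[{"c":77,"vy":70},{"irj":31,"kw":26,"t":89},[99,26,50,96,22],2],"xj":{"b":{"dew":33,"yu":45},"elf":[88,11,30],"hsj":{"bv":58,"d":47},"kjs":[6,1,60,20]}}

Answer: {"g":{"a":{"elz":33,"md":36},"hj":{"dl":77,"dt":37,"fo":24,"fyp":94},"u":{"c":86,"i":20,"v":15,"z":88},"xu":{"cvy":53,"k":30,"m":52,"n":57}},"xgt":[{"c":77,"vy":70},{"irj":31,"kw":26,"t":89},[99,26,50,96,22],2],"xj":{"b":{"dew":33,"yu":45},"elf":[88,11,30],"hsj":{"bv":58,"d":47},"kjs":[6,1,60,20]}}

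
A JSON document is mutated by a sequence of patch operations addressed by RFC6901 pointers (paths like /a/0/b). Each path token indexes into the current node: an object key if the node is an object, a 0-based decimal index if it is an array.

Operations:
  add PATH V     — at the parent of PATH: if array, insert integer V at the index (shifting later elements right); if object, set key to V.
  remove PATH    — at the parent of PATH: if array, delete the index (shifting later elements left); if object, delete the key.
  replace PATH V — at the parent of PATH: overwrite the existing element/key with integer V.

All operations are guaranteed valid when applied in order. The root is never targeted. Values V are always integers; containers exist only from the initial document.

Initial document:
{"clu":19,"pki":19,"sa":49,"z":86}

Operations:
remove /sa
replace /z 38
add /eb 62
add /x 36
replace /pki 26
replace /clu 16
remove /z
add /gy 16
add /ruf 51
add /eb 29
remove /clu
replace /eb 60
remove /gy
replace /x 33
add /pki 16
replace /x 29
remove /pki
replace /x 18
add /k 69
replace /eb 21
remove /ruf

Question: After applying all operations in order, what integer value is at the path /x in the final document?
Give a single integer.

Answer: 18

Derivation:
After op 1 (remove /sa): {"clu":19,"pki":19,"z":86}
After op 2 (replace /z 38): {"clu":19,"pki":19,"z":38}
After op 3 (add /eb 62): {"clu":19,"eb":62,"pki":19,"z":38}
After op 4 (add /x 36): {"clu":19,"eb":62,"pki":19,"x":36,"z":38}
After op 5 (replace /pki 26): {"clu":19,"eb":62,"pki":26,"x":36,"z":38}
After op 6 (replace /clu 16): {"clu":16,"eb":62,"pki":26,"x":36,"z":38}
After op 7 (remove /z): {"clu":16,"eb":62,"pki":26,"x":36}
After op 8 (add /gy 16): {"clu":16,"eb":62,"gy":16,"pki":26,"x":36}
After op 9 (add /ruf 51): {"clu":16,"eb":62,"gy":16,"pki":26,"ruf":51,"x":36}
After op 10 (add /eb 29): {"clu":16,"eb":29,"gy":16,"pki":26,"ruf":51,"x":36}
After op 11 (remove /clu): {"eb":29,"gy":16,"pki":26,"ruf":51,"x":36}
After op 12 (replace /eb 60): {"eb":60,"gy":16,"pki":26,"ruf":51,"x":36}
After op 13 (remove /gy): {"eb":60,"pki":26,"ruf":51,"x":36}
After op 14 (replace /x 33): {"eb":60,"pki":26,"ruf":51,"x":33}
After op 15 (add /pki 16): {"eb":60,"pki":16,"ruf":51,"x":33}
After op 16 (replace /x 29): {"eb":60,"pki":16,"ruf":51,"x":29}
After op 17 (remove /pki): {"eb":60,"ruf":51,"x":29}
After op 18 (replace /x 18): {"eb":60,"ruf":51,"x":18}
After op 19 (add /k 69): {"eb":60,"k":69,"ruf":51,"x":18}
After op 20 (replace /eb 21): {"eb":21,"k":69,"ruf":51,"x":18}
After op 21 (remove /ruf): {"eb":21,"k":69,"x":18}
Value at /x: 18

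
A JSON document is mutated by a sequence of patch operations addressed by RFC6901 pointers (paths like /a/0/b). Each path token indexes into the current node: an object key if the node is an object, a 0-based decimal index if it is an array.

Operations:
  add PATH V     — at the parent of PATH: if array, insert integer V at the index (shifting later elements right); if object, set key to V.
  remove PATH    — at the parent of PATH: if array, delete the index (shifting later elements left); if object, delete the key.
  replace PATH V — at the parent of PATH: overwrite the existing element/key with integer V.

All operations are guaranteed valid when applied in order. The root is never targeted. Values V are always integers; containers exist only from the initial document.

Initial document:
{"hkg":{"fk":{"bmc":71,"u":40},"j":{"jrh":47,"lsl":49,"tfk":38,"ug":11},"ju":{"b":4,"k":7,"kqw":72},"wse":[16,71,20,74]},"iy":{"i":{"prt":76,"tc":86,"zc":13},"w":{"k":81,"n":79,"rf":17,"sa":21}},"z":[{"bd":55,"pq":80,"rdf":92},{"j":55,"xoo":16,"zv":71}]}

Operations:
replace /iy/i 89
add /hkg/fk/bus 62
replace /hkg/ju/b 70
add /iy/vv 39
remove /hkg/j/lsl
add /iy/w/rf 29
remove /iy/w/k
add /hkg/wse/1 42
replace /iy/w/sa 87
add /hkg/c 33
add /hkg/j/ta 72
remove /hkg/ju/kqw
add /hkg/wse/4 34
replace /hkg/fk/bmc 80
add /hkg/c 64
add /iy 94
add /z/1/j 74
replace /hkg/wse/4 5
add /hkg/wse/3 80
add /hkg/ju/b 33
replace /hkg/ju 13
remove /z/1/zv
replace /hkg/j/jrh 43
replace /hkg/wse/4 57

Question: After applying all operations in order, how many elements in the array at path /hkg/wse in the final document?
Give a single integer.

After op 1 (replace /iy/i 89): {"hkg":{"fk":{"bmc":71,"u":40},"j":{"jrh":47,"lsl":49,"tfk":38,"ug":11},"ju":{"b":4,"k":7,"kqw":72},"wse":[16,71,20,74]},"iy":{"i":89,"w":{"k":81,"n":79,"rf":17,"sa":21}},"z":[{"bd":55,"pq":80,"rdf":92},{"j":55,"xoo":16,"zv":71}]}
After op 2 (add /hkg/fk/bus 62): {"hkg":{"fk":{"bmc":71,"bus":62,"u":40},"j":{"jrh":47,"lsl":49,"tfk":38,"ug":11},"ju":{"b":4,"k":7,"kqw":72},"wse":[16,71,20,74]},"iy":{"i":89,"w":{"k":81,"n":79,"rf":17,"sa":21}},"z":[{"bd":55,"pq":80,"rdf":92},{"j":55,"xoo":16,"zv":71}]}
After op 3 (replace /hkg/ju/b 70): {"hkg":{"fk":{"bmc":71,"bus":62,"u":40},"j":{"jrh":47,"lsl":49,"tfk":38,"ug":11},"ju":{"b":70,"k":7,"kqw":72},"wse":[16,71,20,74]},"iy":{"i":89,"w":{"k":81,"n":79,"rf":17,"sa":21}},"z":[{"bd":55,"pq":80,"rdf":92},{"j":55,"xoo":16,"zv":71}]}
After op 4 (add /iy/vv 39): {"hkg":{"fk":{"bmc":71,"bus":62,"u":40},"j":{"jrh":47,"lsl":49,"tfk":38,"ug":11},"ju":{"b":70,"k":7,"kqw":72},"wse":[16,71,20,74]},"iy":{"i":89,"vv":39,"w":{"k":81,"n":79,"rf":17,"sa":21}},"z":[{"bd":55,"pq":80,"rdf":92},{"j":55,"xoo":16,"zv":71}]}
After op 5 (remove /hkg/j/lsl): {"hkg":{"fk":{"bmc":71,"bus":62,"u":40},"j":{"jrh":47,"tfk":38,"ug":11},"ju":{"b":70,"k":7,"kqw":72},"wse":[16,71,20,74]},"iy":{"i":89,"vv":39,"w":{"k":81,"n":79,"rf":17,"sa":21}},"z":[{"bd":55,"pq":80,"rdf":92},{"j":55,"xoo":16,"zv":71}]}
After op 6 (add /iy/w/rf 29): {"hkg":{"fk":{"bmc":71,"bus":62,"u":40},"j":{"jrh":47,"tfk":38,"ug":11},"ju":{"b":70,"k":7,"kqw":72},"wse":[16,71,20,74]},"iy":{"i":89,"vv":39,"w":{"k":81,"n":79,"rf":29,"sa":21}},"z":[{"bd":55,"pq":80,"rdf":92},{"j":55,"xoo":16,"zv":71}]}
After op 7 (remove /iy/w/k): {"hkg":{"fk":{"bmc":71,"bus":62,"u":40},"j":{"jrh":47,"tfk":38,"ug":11},"ju":{"b":70,"k":7,"kqw":72},"wse":[16,71,20,74]},"iy":{"i":89,"vv":39,"w":{"n":79,"rf":29,"sa":21}},"z":[{"bd":55,"pq":80,"rdf":92},{"j":55,"xoo":16,"zv":71}]}
After op 8 (add /hkg/wse/1 42): {"hkg":{"fk":{"bmc":71,"bus":62,"u":40},"j":{"jrh":47,"tfk":38,"ug":11},"ju":{"b":70,"k":7,"kqw":72},"wse":[16,42,71,20,74]},"iy":{"i":89,"vv":39,"w":{"n":79,"rf":29,"sa":21}},"z":[{"bd":55,"pq":80,"rdf":92},{"j":55,"xoo":16,"zv":71}]}
After op 9 (replace /iy/w/sa 87): {"hkg":{"fk":{"bmc":71,"bus":62,"u":40},"j":{"jrh":47,"tfk":38,"ug":11},"ju":{"b":70,"k":7,"kqw":72},"wse":[16,42,71,20,74]},"iy":{"i":89,"vv":39,"w":{"n":79,"rf":29,"sa":87}},"z":[{"bd":55,"pq":80,"rdf":92},{"j":55,"xoo":16,"zv":71}]}
After op 10 (add /hkg/c 33): {"hkg":{"c":33,"fk":{"bmc":71,"bus":62,"u":40},"j":{"jrh":47,"tfk":38,"ug":11},"ju":{"b":70,"k":7,"kqw":72},"wse":[16,42,71,20,74]},"iy":{"i":89,"vv":39,"w":{"n":79,"rf":29,"sa":87}},"z":[{"bd":55,"pq":80,"rdf":92},{"j":55,"xoo":16,"zv":71}]}
After op 11 (add /hkg/j/ta 72): {"hkg":{"c":33,"fk":{"bmc":71,"bus":62,"u":40},"j":{"jrh":47,"ta":72,"tfk":38,"ug":11},"ju":{"b":70,"k":7,"kqw":72},"wse":[16,42,71,20,74]},"iy":{"i":89,"vv":39,"w":{"n":79,"rf":29,"sa":87}},"z":[{"bd":55,"pq":80,"rdf":92},{"j":55,"xoo":16,"zv":71}]}
After op 12 (remove /hkg/ju/kqw): {"hkg":{"c":33,"fk":{"bmc":71,"bus":62,"u":40},"j":{"jrh":47,"ta":72,"tfk":38,"ug":11},"ju":{"b":70,"k":7},"wse":[16,42,71,20,74]},"iy":{"i":89,"vv":39,"w":{"n":79,"rf":29,"sa":87}},"z":[{"bd":55,"pq":80,"rdf":92},{"j":55,"xoo":16,"zv":71}]}
After op 13 (add /hkg/wse/4 34): {"hkg":{"c":33,"fk":{"bmc":71,"bus":62,"u":40},"j":{"jrh":47,"ta":72,"tfk":38,"ug":11},"ju":{"b":70,"k":7},"wse":[16,42,71,20,34,74]},"iy":{"i":89,"vv":39,"w":{"n":79,"rf":29,"sa":87}},"z":[{"bd":55,"pq":80,"rdf":92},{"j":55,"xoo":16,"zv":71}]}
After op 14 (replace /hkg/fk/bmc 80): {"hkg":{"c":33,"fk":{"bmc":80,"bus":62,"u":40},"j":{"jrh":47,"ta":72,"tfk":38,"ug":11},"ju":{"b":70,"k":7},"wse":[16,42,71,20,34,74]},"iy":{"i":89,"vv":39,"w":{"n":79,"rf":29,"sa":87}},"z":[{"bd":55,"pq":80,"rdf":92},{"j":55,"xoo":16,"zv":71}]}
After op 15 (add /hkg/c 64): {"hkg":{"c":64,"fk":{"bmc":80,"bus":62,"u":40},"j":{"jrh":47,"ta":72,"tfk":38,"ug":11},"ju":{"b":70,"k":7},"wse":[16,42,71,20,34,74]},"iy":{"i":89,"vv":39,"w":{"n":79,"rf":29,"sa":87}},"z":[{"bd":55,"pq":80,"rdf":92},{"j":55,"xoo":16,"zv":71}]}
After op 16 (add /iy 94): {"hkg":{"c":64,"fk":{"bmc":80,"bus":62,"u":40},"j":{"jrh":47,"ta":72,"tfk":38,"ug":11},"ju":{"b":70,"k":7},"wse":[16,42,71,20,34,74]},"iy":94,"z":[{"bd":55,"pq":80,"rdf":92},{"j":55,"xoo":16,"zv":71}]}
After op 17 (add /z/1/j 74): {"hkg":{"c":64,"fk":{"bmc":80,"bus":62,"u":40},"j":{"jrh":47,"ta":72,"tfk":38,"ug":11},"ju":{"b":70,"k":7},"wse":[16,42,71,20,34,74]},"iy":94,"z":[{"bd":55,"pq":80,"rdf":92},{"j":74,"xoo":16,"zv":71}]}
After op 18 (replace /hkg/wse/4 5): {"hkg":{"c":64,"fk":{"bmc":80,"bus":62,"u":40},"j":{"jrh":47,"ta":72,"tfk":38,"ug":11},"ju":{"b":70,"k":7},"wse":[16,42,71,20,5,74]},"iy":94,"z":[{"bd":55,"pq":80,"rdf":92},{"j":74,"xoo":16,"zv":71}]}
After op 19 (add /hkg/wse/3 80): {"hkg":{"c":64,"fk":{"bmc":80,"bus":62,"u":40},"j":{"jrh":47,"ta":72,"tfk":38,"ug":11},"ju":{"b":70,"k":7},"wse":[16,42,71,80,20,5,74]},"iy":94,"z":[{"bd":55,"pq":80,"rdf":92},{"j":74,"xoo":16,"zv":71}]}
After op 20 (add /hkg/ju/b 33): {"hkg":{"c":64,"fk":{"bmc":80,"bus":62,"u":40},"j":{"jrh":47,"ta":72,"tfk":38,"ug":11},"ju":{"b":33,"k":7},"wse":[16,42,71,80,20,5,74]},"iy":94,"z":[{"bd":55,"pq":80,"rdf":92},{"j":74,"xoo":16,"zv":71}]}
After op 21 (replace /hkg/ju 13): {"hkg":{"c":64,"fk":{"bmc":80,"bus":62,"u":40},"j":{"jrh":47,"ta":72,"tfk":38,"ug":11},"ju":13,"wse":[16,42,71,80,20,5,74]},"iy":94,"z":[{"bd":55,"pq":80,"rdf":92},{"j":74,"xoo":16,"zv":71}]}
After op 22 (remove /z/1/zv): {"hkg":{"c":64,"fk":{"bmc":80,"bus":62,"u":40},"j":{"jrh":47,"ta":72,"tfk":38,"ug":11},"ju":13,"wse":[16,42,71,80,20,5,74]},"iy":94,"z":[{"bd":55,"pq":80,"rdf":92},{"j":74,"xoo":16}]}
After op 23 (replace /hkg/j/jrh 43): {"hkg":{"c":64,"fk":{"bmc":80,"bus":62,"u":40},"j":{"jrh":43,"ta":72,"tfk":38,"ug":11},"ju":13,"wse":[16,42,71,80,20,5,74]},"iy":94,"z":[{"bd":55,"pq":80,"rdf":92},{"j":74,"xoo":16}]}
After op 24 (replace /hkg/wse/4 57): {"hkg":{"c":64,"fk":{"bmc":80,"bus":62,"u":40},"j":{"jrh":43,"ta":72,"tfk":38,"ug":11},"ju":13,"wse":[16,42,71,80,57,5,74]},"iy":94,"z":[{"bd":55,"pq":80,"rdf":92},{"j":74,"xoo":16}]}
Size at path /hkg/wse: 7

Answer: 7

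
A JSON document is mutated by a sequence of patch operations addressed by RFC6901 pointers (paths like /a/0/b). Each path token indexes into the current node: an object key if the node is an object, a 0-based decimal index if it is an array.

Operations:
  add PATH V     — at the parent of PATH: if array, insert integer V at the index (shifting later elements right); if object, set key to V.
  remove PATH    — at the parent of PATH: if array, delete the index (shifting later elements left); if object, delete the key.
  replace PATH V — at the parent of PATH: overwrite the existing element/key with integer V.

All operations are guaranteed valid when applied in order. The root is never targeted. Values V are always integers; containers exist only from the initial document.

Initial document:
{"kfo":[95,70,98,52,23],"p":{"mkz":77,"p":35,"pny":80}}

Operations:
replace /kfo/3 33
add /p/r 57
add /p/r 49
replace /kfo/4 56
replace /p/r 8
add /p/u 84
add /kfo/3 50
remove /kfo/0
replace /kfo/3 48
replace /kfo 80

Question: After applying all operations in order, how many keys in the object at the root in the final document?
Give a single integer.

After op 1 (replace /kfo/3 33): {"kfo":[95,70,98,33,23],"p":{"mkz":77,"p":35,"pny":80}}
After op 2 (add /p/r 57): {"kfo":[95,70,98,33,23],"p":{"mkz":77,"p":35,"pny":80,"r":57}}
After op 3 (add /p/r 49): {"kfo":[95,70,98,33,23],"p":{"mkz":77,"p":35,"pny":80,"r":49}}
After op 4 (replace /kfo/4 56): {"kfo":[95,70,98,33,56],"p":{"mkz":77,"p":35,"pny":80,"r":49}}
After op 5 (replace /p/r 8): {"kfo":[95,70,98,33,56],"p":{"mkz":77,"p":35,"pny":80,"r":8}}
After op 6 (add /p/u 84): {"kfo":[95,70,98,33,56],"p":{"mkz":77,"p":35,"pny":80,"r":8,"u":84}}
After op 7 (add /kfo/3 50): {"kfo":[95,70,98,50,33,56],"p":{"mkz":77,"p":35,"pny":80,"r":8,"u":84}}
After op 8 (remove /kfo/0): {"kfo":[70,98,50,33,56],"p":{"mkz":77,"p":35,"pny":80,"r":8,"u":84}}
After op 9 (replace /kfo/3 48): {"kfo":[70,98,50,48,56],"p":{"mkz":77,"p":35,"pny":80,"r":8,"u":84}}
After op 10 (replace /kfo 80): {"kfo":80,"p":{"mkz":77,"p":35,"pny":80,"r":8,"u":84}}
Size at the root: 2

Answer: 2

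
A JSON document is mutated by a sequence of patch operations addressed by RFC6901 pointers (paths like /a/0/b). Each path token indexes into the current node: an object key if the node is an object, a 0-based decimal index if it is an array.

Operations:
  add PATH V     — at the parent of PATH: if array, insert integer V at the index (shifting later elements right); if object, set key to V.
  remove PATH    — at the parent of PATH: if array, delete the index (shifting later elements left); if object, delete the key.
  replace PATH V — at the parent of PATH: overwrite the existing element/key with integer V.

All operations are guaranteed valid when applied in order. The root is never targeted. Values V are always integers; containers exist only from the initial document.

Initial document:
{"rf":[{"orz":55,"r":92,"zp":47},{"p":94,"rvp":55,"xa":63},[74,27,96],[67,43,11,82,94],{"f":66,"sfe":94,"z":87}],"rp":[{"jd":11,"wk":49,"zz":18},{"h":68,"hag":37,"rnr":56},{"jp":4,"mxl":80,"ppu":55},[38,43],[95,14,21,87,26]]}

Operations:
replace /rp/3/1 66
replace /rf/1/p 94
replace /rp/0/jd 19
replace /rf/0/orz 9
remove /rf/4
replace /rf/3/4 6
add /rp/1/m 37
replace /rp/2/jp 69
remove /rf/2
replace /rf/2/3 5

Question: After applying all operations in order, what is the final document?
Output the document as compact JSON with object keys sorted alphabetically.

After op 1 (replace /rp/3/1 66): {"rf":[{"orz":55,"r":92,"zp":47},{"p":94,"rvp":55,"xa":63},[74,27,96],[67,43,11,82,94],{"f":66,"sfe":94,"z":87}],"rp":[{"jd":11,"wk":49,"zz":18},{"h":68,"hag":37,"rnr":56},{"jp":4,"mxl":80,"ppu":55},[38,66],[95,14,21,87,26]]}
After op 2 (replace /rf/1/p 94): {"rf":[{"orz":55,"r":92,"zp":47},{"p":94,"rvp":55,"xa":63},[74,27,96],[67,43,11,82,94],{"f":66,"sfe":94,"z":87}],"rp":[{"jd":11,"wk":49,"zz":18},{"h":68,"hag":37,"rnr":56},{"jp":4,"mxl":80,"ppu":55},[38,66],[95,14,21,87,26]]}
After op 3 (replace /rp/0/jd 19): {"rf":[{"orz":55,"r":92,"zp":47},{"p":94,"rvp":55,"xa":63},[74,27,96],[67,43,11,82,94],{"f":66,"sfe":94,"z":87}],"rp":[{"jd":19,"wk":49,"zz":18},{"h":68,"hag":37,"rnr":56},{"jp":4,"mxl":80,"ppu":55},[38,66],[95,14,21,87,26]]}
After op 4 (replace /rf/0/orz 9): {"rf":[{"orz":9,"r":92,"zp":47},{"p":94,"rvp":55,"xa":63},[74,27,96],[67,43,11,82,94],{"f":66,"sfe":94,"z":87}],"rp":[{"jd":19,"wk":49,"zz":18},{"h":68,"hag":37,"rnr":56},{"jp":4,"mxl":80,"ppu":55},[38,66],[95,14,21,87,26]]}
After op 5 (remove /rf/4): {"rf":[{"orz":9,"r":92,"zp":47},{"p":94,"rvp":55,"xa":63},[74,27,96],[67,43,11,82,94]],"rp":[{"jd":19,"wk":49,"zz":18},{"h":68,"hag":37,"rnr":56},{"jp":4,"mxl":80,"ppu":55},[38,66],[95,14,21,87,26]]}
After op 6 (replace /rf/3/4 6): {"rf":[{"orz":9,"r":92,"zp":47},{"p":94,"rvp":55,"xa":63},[74,27,96],[67,43,11,82,6]],"rp":[{"jd":19,"wk":49,"zz":18},{"h":68,"hag":37,"rnr":56},{"jp":4,"mxl":80,"ppu":55},[38,66],[95,14,21,87,26]]}
After op 7 (add /rp/1/m 37): {"rf":[{"orz":9,"r":92,"zp":47},{"p":94,"rvp":55,"xa":63},[74,27,96],[67,43,11,82,6]],"rp":[{"jd":19,"wk":49,"zz":18},{"h":68,"hag":37,"m":37,"rnr":56},{"jp":4,"mxl":80,"ppu":55},[38,66],[95,14,21,87,26]]}
After op 8 (replace /rp/2/jp 69): {"rf":[{"orz":9,"r":92,"zp":47},{"p":94,"rvp":55,"xa":63},[74,27,96],[67,43,11,82,6]],"rp":[{"jd":19,"wk":49,"zz":18},{"h":68,"hag":37,"m":37,"rnr":56},{"jp":69,"mxl":80,"ppu":55},[38,66],[95,14,21,87,26]]}
After op 9 (remove /rf/2): {"rf":[{"orz":9,"r":92,"zp":47},{"p":94,"rvp":55,"xa":63},[67,43,11,82,6]],"rp":[{"jd":19,"wk":49,"zz":18},{"h":68,"hag":37,"m":37,"rnr":56},{"jp":69,"mxl":80,"ppu":55},[38,66],[95,14,21,87,26]]}
After op 10 (replace /rf/2/3 5): {"rf":[{"orz":9,"r":92,"zp":47},{"p":94,"rvp":55,"xa":63},[67,43,11,5,6]],"rp":[{"jd":19,"wk":49,"zz":18},{"h":68,"hag":37,"m":37,"rnr":56},{"jp":69,"mxl":80,"ppu":55},[38,66],[95,14,21,87,26]]}

Answer: {"rf":[{"orz":9,"r":92,"zp":47},{"p":94,"rvp":55,"xa":63},[67,43,11,5,6]],"rp":[{"jd":19,"wk":49,"zz":18},{"h":68,"hag":37,"m":37,"rnr":56},{"jp":69,"mxl":80,"ppu":55},[38,66],[95,14,21,87,26]]}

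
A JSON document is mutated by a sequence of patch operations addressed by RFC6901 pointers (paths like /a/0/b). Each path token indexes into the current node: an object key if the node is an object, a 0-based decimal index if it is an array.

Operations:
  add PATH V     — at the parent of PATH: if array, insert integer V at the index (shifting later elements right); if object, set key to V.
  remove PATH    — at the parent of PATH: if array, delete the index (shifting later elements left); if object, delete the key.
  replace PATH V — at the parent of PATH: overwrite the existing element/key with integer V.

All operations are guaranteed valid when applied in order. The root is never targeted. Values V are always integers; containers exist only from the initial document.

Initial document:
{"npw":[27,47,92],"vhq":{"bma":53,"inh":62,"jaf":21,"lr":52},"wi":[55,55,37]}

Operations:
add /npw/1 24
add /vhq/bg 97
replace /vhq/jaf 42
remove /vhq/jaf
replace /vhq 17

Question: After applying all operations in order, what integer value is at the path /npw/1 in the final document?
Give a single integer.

After op 1 (add /npw/1 24): {"npw":[27,24,47,92],"vhq":{"bma":53,"inh":62,"jaf":21,"lr":52},"wi":[55,55,37]}
After op 2 (add /vhq/bg 97): {"npw":[27,24,47,92],"vhq":{"bg":97,"bma":53,"inh":62,"jaf":21,"lr":52},"wi":[55,55,37]}
After op 3 (replace /vhq/jaf 42): {"npw":[27,24,47,92],"vhq":{"bg":97,"bma":53,"inh":62,"jaf":42,"lr":52},"wi":[55,55,37]}
After op 4 (remove /vhq/jaf): {"npw":[27,24,47,92],"vhq":{"bg":97,"bma":53,"inh":62,"lr":52},"wi":[55,55,37]}
After op 5 (replace /vhq 17): {"npw":[27,24,47,92],"vhq":17,"wi":[55,55,37]}
Value at /npw/1: 24

Answer: 24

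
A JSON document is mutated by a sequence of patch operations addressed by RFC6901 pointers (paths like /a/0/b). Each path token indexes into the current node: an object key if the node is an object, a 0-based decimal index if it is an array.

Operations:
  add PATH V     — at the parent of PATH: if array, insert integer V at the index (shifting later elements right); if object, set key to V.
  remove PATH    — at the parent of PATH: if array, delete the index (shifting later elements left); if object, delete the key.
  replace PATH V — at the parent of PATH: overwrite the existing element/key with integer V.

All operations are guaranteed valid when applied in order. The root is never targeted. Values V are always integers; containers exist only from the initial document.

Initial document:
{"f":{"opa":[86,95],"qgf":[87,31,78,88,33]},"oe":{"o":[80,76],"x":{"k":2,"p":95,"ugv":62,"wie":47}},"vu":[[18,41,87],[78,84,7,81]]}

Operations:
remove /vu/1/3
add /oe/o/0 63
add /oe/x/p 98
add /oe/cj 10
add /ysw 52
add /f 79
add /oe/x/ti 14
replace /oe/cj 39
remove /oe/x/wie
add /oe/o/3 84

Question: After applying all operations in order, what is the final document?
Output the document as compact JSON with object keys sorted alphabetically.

Answer: {"f":79,"oe":{"cj":39,"o":[63,80,76,84],"x":{"k":2,"p":98,"ti":14,"ugv":62}},"vu":[[18,41,87],[78,84,7]],"ysw":52}

Derivation:
After op 1 (remove /vu/1/3): {"f":{"opa":[86,95],"qgf":[87,31,78,88,33]},"oe":{"o":[80,76],"x":{"k":2,"p":95,"ugv":62,"wie":47}},"vu":[[18,41,87],[78,84,7]]}
After op 2 (add /oe/o/0 63): {"f":{"opa":[86,95],"qgf":[87,31,78,88,33]},"oe":{"o":[63,80,76],"x":{"k":2,"p":95,"ugv":62,"wie":47}},"vu":[[18,41,87],[78,84,7]]}
After op 3 (add /oe/x/p 98): {"f":{"opa":[86,95],"qgf":[87,31,78,88,33]},"oe":{"o":[63,80,76],"x":{"k":2,"p":98,"ugv":62,"wie":47}},"vu":[[18,41,87],[78,84,7]]}
After op 4 (add /oe/cj 10): {"f":{"opa":[86,95],"qgf":[87,31,78,88,33]},"oe":{"cj":10,"o":[63,80,76],"x":{"k":2,"p":98,"ugv":62,"wie":47}},"vu":[[18,41,87],[78,84,7]]}
After op 5 (add /ysw 52): {"f":{"opa":[86,95],"qgf":[87,31,78,88,33]},"oe":{"cj":10,"o":[63,80,76],"x":{"k":2,"p":98,"ugv":62,"wie":47}},"vu":[[18,41,87],[78,84,7]],"ysw":52}
After op 6 (add /f 79): {"f":79,"oe":{"cj":10,"o":[63,80,76],"x":{"k":2,"p":98,"ugv":62,"wie":47}},"vu":[[18,41,87],[78,84,7]],"ysw":52}
After op 7 (add /oe/x/ti 14): {"f":79,"oe":{"cj":10,"o":[63,80,76],"x":{"k":2,"p":98,"ti":14,"ugv":62,"wie":47}},"vu":[[18,41,87],[78,84,7]],"ysw":52}
After op 8 (replace /oe/cj 39): {"f":79,"oe":{"cj":39,"o":[63,80,76],"x":{"k":2,"p":98,"ti":14,"ugv":62,"wie":47}},"vu":[[18,41,87],[78,84,7]],"ysw":52}
After op 9 (remove /oe/x/wie): {"f":79,"oe":{"cj":39,"o":[63,80,76],"x":{"k":2,"p":98,"ti":14,"ugv":62}},"vu":[[18,41,87],[78,84,7]],"ysw":52}
After op 10 (add /oe/o/3 84): {"f":79,"oe":{"cj":39,"o":[63,80,76,84],"x":{"k":2,"p":98,"ti":14,"ugv":62}},"vu":[[18,41,87],[78,84,7]],"ysw":52}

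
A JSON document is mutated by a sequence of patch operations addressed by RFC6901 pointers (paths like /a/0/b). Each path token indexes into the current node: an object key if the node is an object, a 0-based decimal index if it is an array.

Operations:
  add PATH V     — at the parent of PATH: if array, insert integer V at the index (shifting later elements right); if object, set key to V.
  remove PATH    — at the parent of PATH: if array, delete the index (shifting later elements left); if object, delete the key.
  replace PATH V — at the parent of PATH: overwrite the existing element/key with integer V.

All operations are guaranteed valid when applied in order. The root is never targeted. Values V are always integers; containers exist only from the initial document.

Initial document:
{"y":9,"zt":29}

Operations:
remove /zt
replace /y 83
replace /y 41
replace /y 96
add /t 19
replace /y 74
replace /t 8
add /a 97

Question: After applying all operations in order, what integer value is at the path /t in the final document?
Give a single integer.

After op 1 (remove /zt): {"y":9}
After op 2 (replace /y 83): {"y":83}
After op 3 (replace /y 41): {"y":41}
After op 4 (replace /y 96): {"y":96}
After op 5 (add /t 19): {"t":19,"y":96}
After op 6 (replace /y 74): {"t":19,"y":74}
After op 7 (replace /t 8): {"t":8,"y":74}
After op 8 (add /a 97): {"a":97,"t":8,"y":74}
Value at /t: 8

Answer: 8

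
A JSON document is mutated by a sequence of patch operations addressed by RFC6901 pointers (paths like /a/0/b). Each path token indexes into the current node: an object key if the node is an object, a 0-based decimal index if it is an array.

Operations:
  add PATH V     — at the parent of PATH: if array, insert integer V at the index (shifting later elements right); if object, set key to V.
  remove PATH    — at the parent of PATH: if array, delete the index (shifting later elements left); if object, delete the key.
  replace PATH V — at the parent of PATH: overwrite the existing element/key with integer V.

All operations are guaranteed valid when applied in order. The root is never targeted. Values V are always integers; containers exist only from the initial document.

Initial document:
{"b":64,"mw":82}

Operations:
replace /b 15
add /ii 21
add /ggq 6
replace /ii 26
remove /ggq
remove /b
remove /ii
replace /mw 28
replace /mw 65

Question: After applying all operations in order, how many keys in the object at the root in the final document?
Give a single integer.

Answer: 1

Derivation:
After op 1 (replace /b 15): {"b":15,"mw":82}
After op 2 (add /ii 21): {"b":15,"ii":21,"mw":82}
After op 3 (add /ggq 6): {"b":15,"ggq":6,"ii":21,"mw":82}
After op 4 (replace /ii 26): {"b":15,"ggq":6,"ii":26,"mw":82}
After op 5 (remove /ggq): {"b":15,"ii":26,"mw":82}
After op 6 (remove /b): {"ii":26,"mw":82}
After op 7 (remove /ii): {"mw":82}
After op 8 (replace /mw 28): {"mw":28}
After op 9 (replace /mw 65): {"mw":65}
Size at the root: 1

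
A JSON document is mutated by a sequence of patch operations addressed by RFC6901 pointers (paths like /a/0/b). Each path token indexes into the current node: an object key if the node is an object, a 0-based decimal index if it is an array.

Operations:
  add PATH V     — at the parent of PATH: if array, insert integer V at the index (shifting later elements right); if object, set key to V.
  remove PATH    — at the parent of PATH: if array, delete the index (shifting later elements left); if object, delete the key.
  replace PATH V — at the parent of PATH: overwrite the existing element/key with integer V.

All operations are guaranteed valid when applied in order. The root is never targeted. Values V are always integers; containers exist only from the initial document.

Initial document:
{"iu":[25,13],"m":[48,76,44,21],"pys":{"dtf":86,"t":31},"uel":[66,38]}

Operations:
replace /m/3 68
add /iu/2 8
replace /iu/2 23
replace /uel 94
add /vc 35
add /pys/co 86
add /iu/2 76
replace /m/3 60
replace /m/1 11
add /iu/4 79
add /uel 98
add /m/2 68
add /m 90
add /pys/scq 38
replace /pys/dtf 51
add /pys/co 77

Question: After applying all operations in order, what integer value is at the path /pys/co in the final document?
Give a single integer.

After op 1 (replace /m/3 68): {"iu":[25,13],"m":[48,76,44,68],"pys":{"dtf":86,"t":31},"uel":[66,38]}
After op 2 (add /iu/2 8): {"iu":[25,13,8],"m":[48,76,44,68],"pys":{"dtf":86,"t":31},"uel":[66,38]}
After op 3 (replace /iu/2 23): {"iu":[25,13,23],"m":[48,76,44,68],"pys":{"dtf":86,"t":31},"uel":[66,38]}
After op 4 (replace /uel 94): {"iu":[25,13,23],"m":[48,76,44,68],"pys":{"dtf":86,"t":31},"uel":94}
After op 5 (add /vc 35): {"iu":[25,13,23],"m":[48,76,44,68],"pys":{"dtf":86,"t":31},"uel":94,"vc":35}
After op 6 (add /pys/co 86): {"iu":[25,13,23],"m":[48,76,44,68],"pys":{"co":86,"dtf":86,"t":31},"uel":94,"vc":35}
After op 7 (add /iu/2 76): {"iu":[25,13,76,23],"m":[48,76,44,68],"pys":{"co":86,"dtf":86,"t":31},"uel":94,"vc":35}
After op 8 (replace /m/3 60): {"iu":[25,13,76,23],"m":[48,76,44,60],"pys":{"co":86,"dtf":86,"t":31},"uel":94,"vc":35}
After op 9 (replace /m/1 11): {"iu":[25,13,76,23],"m":[48,11,44,60],"pys":{"co":86,"dtf":86,"t":31},"uel":94,"vc":35}
After op 10 (add /iu/4 79): {"iu":[25,13,76,23,79],"m":[48,11,44,60],"pys":{"co":86,"dtf":86,"t":31},"uel":94,"vc":35}
After op 11 (add /uel 98): {"iu":[25,13,76,23,79],"m":[48,11,44,60],"pys":{"co":86,"dtf":86,"t":31},"uel":98,"vc":35}
After op 12 (add /m/2 68): {"iu":[25,13,76,23,79],"m":[48,11,68,44,60],"pys":{"co":86,"dtf":86,"t":31},"uel":98,"vc":35}
After op 13 (add /m 90): {"iu":[25,13,76,23,79],"m":90,"pys":{"co":86,"dtf":86,"t":31},"uel":98,"vc":35}
After op 14 (add /pys/scq 38): {"iu":[25,13,76,23,79],"m":90,"pys":{"co":86,"dtf":86,"scq":38,"t":31},"uel":98,"vc":35}
After op 15 (replace /pys/dtf 51): {"iu":[25,13,76,23,79],"m":90,"pys":{"co":86,"dtf":51,"scq":38,"t":31},"uel":98,"vc":35}
After op 16 (add /pys/co 77): {"iu":[25,13,76,23,79],"m":90,"pys":{"co":77,"dtf":51,"scq":38,"t":31},"uel":98,"vc":35}
Value at /pys/co: 77

Answer: 77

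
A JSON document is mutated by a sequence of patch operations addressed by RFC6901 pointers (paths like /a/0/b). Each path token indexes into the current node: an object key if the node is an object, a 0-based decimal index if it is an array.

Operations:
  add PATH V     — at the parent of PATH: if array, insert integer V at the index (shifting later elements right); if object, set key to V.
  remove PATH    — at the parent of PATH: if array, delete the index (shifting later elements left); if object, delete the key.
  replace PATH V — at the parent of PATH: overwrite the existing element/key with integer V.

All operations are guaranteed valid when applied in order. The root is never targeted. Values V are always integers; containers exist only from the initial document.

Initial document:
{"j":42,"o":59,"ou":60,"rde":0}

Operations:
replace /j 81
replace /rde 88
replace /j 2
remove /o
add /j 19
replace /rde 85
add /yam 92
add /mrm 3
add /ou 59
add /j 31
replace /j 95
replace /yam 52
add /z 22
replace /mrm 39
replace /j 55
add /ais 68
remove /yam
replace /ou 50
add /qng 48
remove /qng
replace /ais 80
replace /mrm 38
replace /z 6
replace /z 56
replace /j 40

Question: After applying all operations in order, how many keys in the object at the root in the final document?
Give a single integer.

Answer: 6

Derivation:
After op 1 (replace /j 81): {"j":81,"o":59,"ou":60,"rde":0}
After op 2 (replace /rde 88): {"j":81,"o":59,"ou":60,"rde":88}
After op 3 (replace /j 2): {"j":2,"o":59,"ou":60,"rde":88}
After op 4 (remove /o): {"j":2,"ou":60,"rde":88}
After op 5 (add /j 19): {"j":19,"ou":60,"rde":88}
After op 6 (replace /rde 85): {"j":19,"ou":60,"rde":85}
After op 7 (add /yam 92): {"j":19,"ou":60,"rde":85,"yam":92}
After op 8 (add /mrm 3): {"j":19,"mrm":3,"ou":60,"rde":85,"yam":92}
After op 9 (add /ou 59): {"j":19,"mrm":3,"ou":59,"rde":85,"yam":92}
After op 10 (add /j 31): {"j":31,"mrm":3,"ou":59,"rde":85,"yam":92}
After op 11 (replace /j 95): {"j":95,"mrm":3,"ou":59,"rde":85,"yam":92}
After op 12 (replace /yam 52): {"j":95,"mrm":3,"ou":59,"rde":85,"yam":52}
After op 13 (add /z 22): {"j":95,"mrm":3,"ou":59,"rde":85,"yam":52,"z":22}
After op 14 (replace /mrm 39): {"j":95,"mrm":39,"ou":59,"rde":85,"yam":52,"z":22}
After op 15 (replace /j 55): {"j":55,"mrm":39,"ou":59,"rde":85,"yam":52,"z":22}
After op 16 (add /ais 68): {"ais":68,"j":55,"mrm":39,"ou":59,"rde":85,"yam":52,"z":22}
After op 17 (remove /yam): {"ais":68,"j":55,"mrm":39,"ou":59,"rde":85,"z":22}
After op 18 (replace /ou 50): {"ais":68,"j":55,"mrm":39,"ou":50,"rde":85,"z":22}
After op 19 (add /qng 48): {"ais":68,"j":55,"mrm":39,"ou":50,"qng":48,"rde":85,"z":22}
After op 20 (remove /qng): {"ais":68,"j":55,"mrm":39,"ou":50,"rde":85,"z":22}
After op 21 (replace /ais 80): {"ais":80,"j":55,"mrm":39,"ou":50,"rde":85,"z":22}
After op 22 (replace /mrm 38): {"ais":80,"j":55,"mrm":38,"ou":50,"rde":85,"z":22}
After op 23 (replace /z 6): {"ais":80,"j":55,"mrm":38,"ou":50,"rde":85,"z":6}
After op 24 (replace /z 56): {"ais":80,"j":55,"mrm":38,"ou":50,"rde":85,"z":56}
After op 25 (replace /j 40): {"ais":80,"j":40,"mrm":38,"ou":50,"rde":85,"z":56}
Size at the root: 6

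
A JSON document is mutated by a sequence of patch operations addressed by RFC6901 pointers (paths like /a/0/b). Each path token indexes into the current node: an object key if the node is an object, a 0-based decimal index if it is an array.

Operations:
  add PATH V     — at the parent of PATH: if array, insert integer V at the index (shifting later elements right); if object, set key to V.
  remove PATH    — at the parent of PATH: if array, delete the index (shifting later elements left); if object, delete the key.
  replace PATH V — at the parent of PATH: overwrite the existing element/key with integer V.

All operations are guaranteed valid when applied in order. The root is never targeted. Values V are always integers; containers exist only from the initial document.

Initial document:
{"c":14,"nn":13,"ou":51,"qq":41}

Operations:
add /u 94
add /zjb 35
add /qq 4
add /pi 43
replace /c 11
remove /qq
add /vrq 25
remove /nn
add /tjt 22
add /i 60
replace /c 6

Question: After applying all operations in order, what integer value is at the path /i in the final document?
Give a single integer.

After op 1 (add /u 94): {"c":14,"nn":13,"ou":51,"qq":41,"u":94}
After op 2 (add /zjb 35): {"c":14,"nn":13,"ou":51,"qq":41,"u":94,"zjb":35}
After op 3 (add /qq 4): {"c":14,"nn":13,"ou":51,"qq":4,"u":94,"zjb":35}
After op 4 (add /pi 43): {"c":14,"nn":13,"ou":51,"pi":43,"qq":4,"u":94,"zjb":35}
After op 5 (replace /c 11): {"c":11,"nn":13,"ou":51,"pi":43,"qq":4,"u":94,"zjb":35}
After op 6 (remove /qq): {"c":11,"nn":13,"ou":51,"pi":43,"u":94,"zjb":35}
After op 7 (add /vrq 25): {"c":11,"nn":13,"ou":51,"pi":43,"u":94,"vrq":25,"zjb":35}
After op 8 (remove /nn): {"c":11,"ou":51,"pi":43,"u":94,"vrq":25,"zjb":35}
After op 9 (add /tjt 22): {"c":11,"ou":51,"pi":43,"tjt":22,"u":94,"vrq":25,"zjb":35}
After op 10 (add /i 60): {"c":11,"i":60,"ou":51,"pi":43,"tjt":22,"u":94,"vrq":25,"zjb":35}
After op 11 (replace /c 6): {"c":6,"i":60,"ou":51,"pi":43,"tjt":22,"u":94,"vrq":25,"zjb":35}
Value at /i: 60

Answer: 60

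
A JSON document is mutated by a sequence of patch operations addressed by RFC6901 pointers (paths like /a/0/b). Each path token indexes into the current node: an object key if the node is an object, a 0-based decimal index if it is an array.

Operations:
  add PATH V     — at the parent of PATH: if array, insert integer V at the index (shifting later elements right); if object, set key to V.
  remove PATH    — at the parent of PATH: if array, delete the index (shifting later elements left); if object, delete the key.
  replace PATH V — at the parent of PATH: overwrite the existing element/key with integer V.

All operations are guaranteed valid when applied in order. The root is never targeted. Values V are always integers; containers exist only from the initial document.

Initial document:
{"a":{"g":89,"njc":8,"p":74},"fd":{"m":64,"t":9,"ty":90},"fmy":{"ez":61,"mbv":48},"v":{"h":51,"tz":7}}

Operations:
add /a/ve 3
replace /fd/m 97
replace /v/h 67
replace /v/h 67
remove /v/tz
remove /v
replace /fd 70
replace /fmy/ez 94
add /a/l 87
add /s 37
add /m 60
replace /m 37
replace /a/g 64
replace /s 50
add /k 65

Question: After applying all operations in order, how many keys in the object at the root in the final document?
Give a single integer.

After op 1 (add /a/ve 3): {"a":{"g":89,"njc":8,"p":74,"ve":3},"fd":{"m":64,"t":9,"ty":90},"fmy":{"ez":61,"mbv":48},"v":{"h":51,"tz":7}}
After op 2 (replace /fd/m 97): {"a":{"g":89,"njc":8,"p":74,"ve":3},"fd":{"m":97,"t":9,"ty":90},"fmy":{"ez":61,"mbv":48},"v":{"h":51,"tz":7}}
After op 3 (replace /v/h 67): {"a":{"g":89,"njc":8,"p":74,"ve":3},"fd":{"m":97,"t":9,"ty":90},"fmy":{"ez":61,"mbv":48},"v":{"h":67,"tz":7}}
After op 4 (replace /v/h 67): {"a":{"g":89,"njc":8,"p":74,"ve":3},"fd":{"m":97,"t":9,"ty":90},"fmy":{"ez":61,"mbv":48},"v":{"h":67,"tz":7}}
After op 5 (remove /v/tz): {"a":{"g":89,"njc":8,"p":74,"ve":3},"fd":{"m":97,"t":9,"ty":90},"fmy":{"ez":61,"mbv":48},"v":{"h":67}}
After op 6 (remove /v): {"a":{"g":89,"njc":8,"p":74,"ve":3},"fd":{"m":97,"t":9,"ty":90},"fmy":{"ez":61,"mbv":48}}
After op 7 (replace /fd 70): {"a":{"g":89,"njc":8,"p":74,"ve":3},"fd":70,"fmy":{"ez":61,"mbv":48}}
After op 8 (replace /fmy/ez 94): {"a":{"g":89,"njc":8,"p":74,"ve":3},"fd":70,"fmy":{"ez":94,"mbv":48}}
After op 9 (add /a/l 87): {"a":{"g":89,"l":87,"njc":8,"p":74,"ve":3},"fd":70,"fmy":{"ez":94,"mbv":48}}
After op 10 (add /s 37): {"a":{"g":89,"l":87,"njc":8,"p":74,"ve":3},"fd":70,"fmy":{"ez":94,"mbv":48},"s":37}
After op 11 (add /m 60): {"a":{"g":89,"l":87,"njc":8,"p":74,"ve":3},"fd":70,"fmy":{"ez":94,"mbv":48},"m":60,"s":37}
After op 12 (replace /m 37): {"a":{"g":89,"l":87,"njc":8,"p":74,"ve":3},"fd":70,"fmy":{"ez":94,"mbv":48},"m":37,"s":37}
After op 13 (replace /a/g 64): {"a":{"g":64,"l":87,"njc":8,"p":74,"ve":3},"fd":70,"fmy":{"ez":94,"mbv":48},"m":37,"s":37}
After op 14 (replace /s 50): {"a":{"g":64,"l":87,"njc":8,"p":74,"ve":3},"fd":70,"fmy":{"ez":94,"mbv":48},"m":37,"s":50}
After op 15 (add /k 65): {"a":{"g":64,"l":87,"njc":8,"p":74,"ve":3},"fd":70,"fmy":{"ez":94,"mbv":48},"k":65,"m":37,"s":50}
Size at the root: 6

Answer: 6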